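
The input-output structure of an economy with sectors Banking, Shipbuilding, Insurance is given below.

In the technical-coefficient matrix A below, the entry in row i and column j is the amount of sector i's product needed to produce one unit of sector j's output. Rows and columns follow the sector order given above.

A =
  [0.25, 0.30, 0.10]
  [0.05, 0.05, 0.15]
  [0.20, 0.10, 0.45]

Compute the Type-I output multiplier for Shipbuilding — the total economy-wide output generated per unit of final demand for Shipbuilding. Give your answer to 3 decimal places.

I − A =
  [   0.75    -0.30    -0.10]
  [  -0.05     0.95    -0.15]
  [  -0.20    -0.10     0.55]
Cofactors of I−A, C_ij = (−1)^(i+j)·(minor ij) (rows/columns in the sector order above):
  C_11 = (0.95)(0.55) − (-0.15)(-0.10) = 0.5075
  C_12 = −[(-0.05)(0.55) − (-0.15)(-0.20)] = 0.0575
  C_13 = (-0.05)(-0.10) − (0.95)(-0.20) = 0.1950
  C_21 = −[(-0.30)(0.55) − (-0.10)(-0.10)] = 0.1750
  C_22 = (0.75)(0.55) − (-0.10)(-0.20) = 0.3925
  C_23 = −[(0.75)(-0.10) − (-0.30)(-0.20)] = 0.1350
  C_31 = (-0.30)(-0.15) − (-0.10)(0.95) = 0.1400
  C_32 = −[(0.75)(-0.15) − (-0.10)(-0.05)] = 0.1175
  C_33 = (0.75)(0.95) − (-0.30)(-0.05) = 0.6975
det(I−A) = Σ_j (I−A)_1j·C_1j = (0.75)(0.5075) + (-0.30)(0.0575) + (-0.10)(0.1950) = 0.343875
adj(I−A) = Cᵀ =
  [ 0.5075   0.1750   0.1400]
  [ 0.0575   0.3925   0.1175]
  [ 0.1950   0.1350   0.6975]
(I − A)⁻¹ = adj(I−A) / det(I−A) ≈
  [   1.4758     0.5089     0.4071]
  [   0.1672     1.1414     0.3417]
  [   0.5671     0.3926     2.0284]
The output multiplier for sector j is the column-j sum of the Leontief inverse (I − A)⁻¹ = adj(I−A) / det(I−A).
Column S of adj(I−A): (0.1750, 0.3925, 0.1350); det(I−A) = 0.343875.
m_S = (0.1750 + 0.3925 + 0.1350) / 0.343875 = 0.7025 / 0.343875 ≈ 2.043.

m_S = 2.043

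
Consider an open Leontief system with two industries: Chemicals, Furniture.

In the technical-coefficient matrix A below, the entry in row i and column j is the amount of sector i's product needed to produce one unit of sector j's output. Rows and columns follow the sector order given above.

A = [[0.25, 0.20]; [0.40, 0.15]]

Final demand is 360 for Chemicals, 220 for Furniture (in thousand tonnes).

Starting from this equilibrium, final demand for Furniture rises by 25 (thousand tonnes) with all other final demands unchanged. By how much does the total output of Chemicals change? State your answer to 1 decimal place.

Δx_1 = 9.0

I − A =
  [   0.75    -0.20]
  [  -0.40     0.85]
det(I−A) = (0.75)(0.85) − (-0.20)(-0.40) = 0.5575
adj(I−A) = [[0.85, 0.20], [0.40, 0.75]]
(I − A)⁻¹ = adj(I−A) / det(I−A) ≈
  [   1.5247     0.3587]
  [   0.7175     1.3453]
Δx = (I − A)⁻¹ Δd with Δd having +25 in the Furniture component and 0 elsewhere.
So Δx_1 = L_12 · (+25), where L_12 = adj(I−A)_12 / det(I−A) = 0.20 / 0.5575.
Δx_1 = 0.20 × (+25) / 0.5575 = 5.00 / 0.5575 ≈ 9.0.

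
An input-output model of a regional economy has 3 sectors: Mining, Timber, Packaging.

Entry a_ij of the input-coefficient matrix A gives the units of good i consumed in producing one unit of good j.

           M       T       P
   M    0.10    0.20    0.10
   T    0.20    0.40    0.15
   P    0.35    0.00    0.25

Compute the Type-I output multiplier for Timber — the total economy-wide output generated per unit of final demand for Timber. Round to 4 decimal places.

I − A =
  [   0.90    -0.20    -0.10]
  [  -0.20     0.60    -0.15]
  [  -0.35     0.00     0.75]
Cofactors of I−A, C_ij = (−1)^(i+j)·(minor ij) (rows/columns in the sector order above):
  C_11 = (0.60)(0.75) − (-0.15)(0.00) = 0.4500
  C_12 = −[(-0.20)(0.75) − (-0.15)(-0.35)] = 0.2025
  C_13 = (-0.20)(0.00) − (0.60)(-0.35) = 0.2100
  C_21 = −[(-0.20)(0.75) − (-0.10)(0.00)] = 0.1500
  C_22 = (0.90)(0.75) − (-0.10)(-0.35) = 0.6400
  C_23 = −[(0.90)(0.00) − (-0.20)(-0.35)] = 0.0700
  C_31 = (-0.20)(-0.15) − (-0.10)(0.60) = 0.0900
  C_32 = −[(0.90)(-0.15) − (-0.10)(-0.20)] = 0.1550
  C_33 = (0.90)(0.60) − (-0.20)(-0.20) = 0.5000
det(I−A) = Σ_j (I−A)_1j·C_1j = (0.90)(0.4500) + (-0.20)(0.2025) + (-0.10)(0.2100) = 0.3435
adj(I−A) = Cᵀ =
  [ 0.4500   0.1500   0.0900]
  [ 0.2025   0.6400   0.1550]
  [ 0.2100   0.0700   0.5000]
(I − A)⁻¹ = adj(I−A) / det(I−A) ≈
  [   1.31004     0.43668     0.26201]
  [   0.58952     1.86317     0.45124]
  [   0.61135     0.20378     1.45560]
The output multiplier for sector j is the column-j sum of the Leontief inverse (I − A)⁻¹ = adj(I−A) / det(I−A).
Column T of adj(I−A): (0.1500, 0.6400, 0.0700); det(I−A) = 0.3435.
m_T = (0.1500 + 0.6400 + 0.0700) / 0.3435 = 0.86 / 0.3435 ≈ 2.5036.

m_T = 2.5036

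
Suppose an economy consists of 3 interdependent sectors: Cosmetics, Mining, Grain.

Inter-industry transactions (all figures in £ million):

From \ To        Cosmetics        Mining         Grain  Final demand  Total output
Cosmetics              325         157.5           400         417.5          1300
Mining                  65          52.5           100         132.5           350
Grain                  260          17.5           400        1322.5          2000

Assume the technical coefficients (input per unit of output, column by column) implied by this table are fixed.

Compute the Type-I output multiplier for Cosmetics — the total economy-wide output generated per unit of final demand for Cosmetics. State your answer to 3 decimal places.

m_C = 1.995

Technical coefficients a_ij = z_ij / X_j:
  a_CC = 325/1300 = 0.25, a_MC = 65/1300 = 0.05, a_GC = 260/1300 = 0.20
  a_CM = 157.5/350 = 0.45, a_MM = 52.5/350 = 0.15, a_GM = 17.5/350 = 0.05
  a_CG = 400/2000 = 0.20, a_MG = 100/2000 = 0.05, a_GG = 400/2000 = 0.20
I − A =
  [   0.75    -0.45    -0.20]
  [  -0.05     0.85    -0.05]
  [  -0.20    -0.05     0.80]
Cofactors of I−A, C_ij = (−1)^(i+j)·(minor ij) (rows/columns in the sector order above):
  C_11 = (0.85)(0.80) − (-0.05)(-0.05) = 0.6775
  C_12 = −[(-0.05)(0.80) − (-0.05)(-0.20)] = 0.0500
  C_13 = (-0.05)(-0.05) − (0.85)(-0.20) = 0.1725
  C_21 = −[(-0.45)(0.80) − (-0.20)(-0.05)] = 0.3700
  C_22 = (0.75)(0.80) − (-0.20)(-0.20) = 0.5600
  C_23 = −[(0.75)(-0.05) − (-0.45)(-0.20)] = 0.1275
  C_31 = (-0.45)(-0.05) − (-0.20)(0.85) = 0.1925
  C_32 = −[(0.75)(-0.05) − (-0.20)(-0.05)] = 0.0475
  C_33 = (0.75)(0.85) − (-0.45)(-0.05) = 0.6150
det(I−A) = Σ_j (I−A)_1j·C_1j = (0.75)(0.6775) + (-0.45)(0.0500) + (-0.20)(0.1725) = 0.451125
adj(I−A) = Cᵀ =
  [ 0.6775   0.3700   0.1925]
  [ 0.0500   0.5600   0.0475]
  [ 0.1725   0.1275   0.6150]
(I − A)⁻¹ = adj(I−A) / det(I−A) ≈
  [   1.5018     0.8202     0.4267]
  [   0.1108     1.2413     0.1053]
  [   0.3824     0.2826     1.3633]
The output multiplier for sector j is the column-j sum of the Leontief inverse (I − A)⁻¹ = adj(I−A) / det(I−A).
Column C of adj(I−A): (0.6775, 0.0500, 0.1725); det(I−A) = 0.451125.
m_C = (0.6775 + 0.0500 + 0.1725) / 0.451125 = 0.90 / 0.451125 ≈ 1.995.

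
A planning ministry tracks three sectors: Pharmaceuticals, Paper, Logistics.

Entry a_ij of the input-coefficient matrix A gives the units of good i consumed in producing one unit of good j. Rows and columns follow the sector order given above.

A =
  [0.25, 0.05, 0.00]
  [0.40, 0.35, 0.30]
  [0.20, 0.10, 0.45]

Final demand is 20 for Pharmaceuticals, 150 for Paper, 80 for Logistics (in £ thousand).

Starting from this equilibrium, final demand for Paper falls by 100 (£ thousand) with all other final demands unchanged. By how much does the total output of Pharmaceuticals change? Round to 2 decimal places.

Δx_1 = -11.87

I − A =
  [   0.75    -0.05     0.00]
  [  -0.40     0.65    -0.30]
  [  -0.20    -0.10     0.55]
Cofactors of I−A, C_ij = (−1)^(i+j)·(minor ij) (rows/columns in the sector order above):
  C_11 = (0.65)(0.55) − (-0.30)(-0.10) = 0.3275
  C_12 = −[(-0.40)(0.55) − (-0.30)(-0.20)] = 0.2800
  C_13 = (-0.40)(-0.10) − (0.65)(-0.20) = 0.1700
  C_21 = −[(-0.05)(0.55) − (0.00)(-0.10)] = 0.0275
  C_22 = (0.75)(0.55) − (0.00)(-0.20) = 0.4125
  C_23 = −[(0.75)(-0.10) − (-0.05)(-0.20)] = 0.0850
  C_31 = (-0.05)(-0.30) − (0.00)(0.65) = 0.0150
  C_32 = −[(0.75)(-0.30) − (0.00)(-0.40)] = 0.2250
  C_33 = (0.75)(0.65) − (-0.05)(-0.40) = 0.4675
det(I−A) = Σ_j (I−A)_1j·C_1j = (0.75)(0.3275) + (-0.05)(0.2800) + (0.00)(0.1700) = 0.231625
adj(I−A) = Cᵀ =
  [ 0.3275   0.0275   0.0150]
  [ 0.2800   0.4125   0.2250]
  [ 0.1700   0.0850   0.4675]
(I − A)⁻¹ = adj(I−A) / det(I−A) ≈
  [   1.4139     0.1187     0.0648]
  [   1.2089     1.7809     0.9714]
  [   0.7339     0.3670     2.0183]
Δx = (I − A)⁻¹ Δd with Δd having -100 in the Paper component and 0 elsewhere.
So Δx_1 = L_12 · (-100), where L_12 = adj(I−A)_12 / det(I−A) = 0.0275 / 0.231625.
Δx_1 = 0.0275 × (-100) / 0.231625 = -2.75 / 0.231625 ≈ -11.87.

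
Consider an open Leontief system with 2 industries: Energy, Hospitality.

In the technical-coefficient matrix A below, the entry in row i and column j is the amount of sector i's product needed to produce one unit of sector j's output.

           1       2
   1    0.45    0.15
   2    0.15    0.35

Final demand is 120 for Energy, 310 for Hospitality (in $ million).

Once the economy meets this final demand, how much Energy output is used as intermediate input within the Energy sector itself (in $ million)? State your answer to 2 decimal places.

I − A =
  [   0.55    -0.15]
  [  -0.15     0.65]
det(I−A) = (0.55)(0.65) − (-0.15)(-0.15) = 0.3350
adj(I−A) = [[0.65, 0.15], [0.15, 0.55]]
(I − A)⁻¹ = adj(I−A) / det(I−A) ≈
  [   1.9403     0.4478]
  [   0.4478     1.6418]
First solve x = (I − A)⁻¹ d = adj(I−A)·d / det(I−A); in particular x_1 = (0.65·120 + 0.15·310) / 0.3350 = 124.50 / 0.3350 ≈ 371.6418.
Intermediate flow from 1 to 1: z_11 = a_11 · x_1 = 0.45 × 124.50 / 0.3350 = 56.025 / 0.3350 ≈ 167.24.

z_11 = 167.24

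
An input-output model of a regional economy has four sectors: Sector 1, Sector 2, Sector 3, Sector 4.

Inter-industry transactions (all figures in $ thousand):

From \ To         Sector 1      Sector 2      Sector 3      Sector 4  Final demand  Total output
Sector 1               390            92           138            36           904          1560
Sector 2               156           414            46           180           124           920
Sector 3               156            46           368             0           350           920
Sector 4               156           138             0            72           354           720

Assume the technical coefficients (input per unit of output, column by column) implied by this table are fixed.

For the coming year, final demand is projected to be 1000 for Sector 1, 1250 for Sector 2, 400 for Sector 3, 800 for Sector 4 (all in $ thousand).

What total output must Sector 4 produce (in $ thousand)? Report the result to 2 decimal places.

Technical coefficients a_ij = z_ij / X_j:
  a_11 = 390/1560 = 0.25, a_21 = 156/1560 = 0.10, a_31 = 156/1560 = 0.10, a_41 = 156/1560 = 0.10
  a_12 = 92/920 = 0.10, a_22 = 414/920 = 0.45, a_32 = 46/920 = 0.05, a_42 = 138/920 = 0.15
  a_13 = 138/920 = 0.15, a_23 = 46/920 = 0.05, a_33 = 368/920 = 0.40, a_43 = 0/920 = 0.00
  a_14 = 36/720 = 0.05, a_24 = 180/720 = 0.25, a_34 = 0/720 = 0.00, a_44 = 72/720 = 0.10
I − A =
  [   0.75    -0.10    -0.15    -0.05]
  [  -0.10     0.55    -0.05    -0.25]
  [  -0.10    -0.05     0.60     0.00]
  [  -0.10    -0.15     0.00     0.90]
Compute the cofactors C_ij = (−1)^(i+j)·(3×3 minor ij) of I−A; the adjugate is their transpose:
adj(I−A) = Cᵀ =
  [ 0.272250   0.065250   0.073500   0.033250]
  [ 0.073500   0.388500   0.050750   0.112000]
  [ 0.051500   0.043250   0.328125   0.014875]
  [ 0.042500   0.072000   0.016625   0.230125]
det(I−A) = Σ_j (I−A)_1j·C_1j = (0.75)(0.272250) + (-0.10)(0.073500) + (-0.15)(0.051500) + (-0.05)(0.042500) = 0.1869875
(I − A)⁻¹ = adj(I−A) / det(I−A) ≈
  [   1.4560     0.3490     0.3931     0.1778]
  [   0.3931     2.0777     0.2714     0.5990]
  [   0.2754     0.2313     1.7548     0.0796]
  [   0.2273     0.3851     0.0889     1.2307]
x = (I − A)⁻¹ d = adj(I−A)·d / det(I−A), with det(I−A) = 0.1869875:
  x_1 = (0.272250·1000 + 0.065250·1250 + 0.073500·400 + 0.033250·800) / 0.1869875 = 409.8125 / 0.1869875 ≈ 2191.66
  x_2 = (0.073500·1000 + 0.388500·1250 + 0.050750·400 + 0.112000·800) / 0.1869875 = 669.025 / 0.1869875 ≈ 3577.91
  x_3 = (0.051500·1000 + 0.043250·1250 + 0.328125·400 + 0.014875·800) / 0.1869875 = 248.7125 / 0.1869875 ≈ 1330.10
  x_4 = (0.042500·1000 + 0.072000·1250 + 0.016625·400 + 0.230125·800) / 0.1869875 = 323.25 / 0.1869875 ≈ 1728.73

x_4 = 1728.73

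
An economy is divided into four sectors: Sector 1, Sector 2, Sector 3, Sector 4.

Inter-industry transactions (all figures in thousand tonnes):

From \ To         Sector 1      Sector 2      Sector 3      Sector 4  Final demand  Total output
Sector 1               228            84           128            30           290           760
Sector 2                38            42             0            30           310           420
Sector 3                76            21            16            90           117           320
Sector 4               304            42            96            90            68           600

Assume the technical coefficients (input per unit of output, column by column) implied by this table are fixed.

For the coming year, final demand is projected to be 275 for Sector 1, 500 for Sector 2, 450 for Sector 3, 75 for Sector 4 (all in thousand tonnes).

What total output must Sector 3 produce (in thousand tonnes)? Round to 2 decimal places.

x_3 = 775.19

Technical coefficients a_ij = z_ij / X_j:
  a_11 = 228/760 = 0.30, a_21 = 38/760 = 0.05, a_31 = 76/760 = 0.10, a_41 = 304/760 = 0.40
  a_12 = 84/420 = 0.20, a_22 = 42/420 = 0.10, a_32 = 21/420 = 0.05, a_42 = 42/420 = 0.10
  a_13 = 128/320 = 0.40, a_23 = 0/320 = 0.00, a_33 = 16/320 = 0.05, a_43 = 96/320 = 0.30
  a_14 = 30/600 = 0.05, a_24 = 30/600 = 0.05, a_34 = 90/600 = 0.15, a_44 = 90/600 = 0.15
I − A =
  [   0.70    -0.20    -0.40    -0.05]
  [  -0.05     0.90     0.00    -0.05]
  [  -0.10    -0.05     0.95    -0.15]
  [  -0.40    -0.10    -0.30     0.85]
Compute the cofactors C_ij = (−1)^(i+j)·(3×3 minor ij) of I−A; the adjugate is their transpose:
adj(I−A) = Cᵀ =
  [ 0.680750   0.181000   0.320500   0.107250]
  [ 0.058625   0.455250   0.036250   0.036625]
  [ 0.133875   0.068750   0.501250   0.100375]
  [ 0.374500   0.163000   0.332000   0.552000]
det(I−A) = Σ_j (I−A)_1j·C_1j = (0.70)(0.680750) + (-0.20)(0.058625) + (-0.40)(0.133875) + (-0.05)(0.374500) = 0.392525
(I − A)⁻¹ = adj(I−A) / det(I−A) ≈
  [   1.7343     0.4611     0.8165     0.2732]
  [   0.1494     1.1598     0.0924     0.0933]
  [   0.3411     0.1751     1.2770     0.2557]
  [   0.9541     0.4153     0.8458     1.4063]
x = (I − A)⁻¹ d = adj(I−A)·d / det(I−A), with det(I−A) = 0.392525:
  x_1 = (0.680750·275 + 0.181000·500 + 0.320500·450 + 0.107250·75) / 0.392525 = 429.975 / 0.392525 ≈ 1095.41
  x_2 = (0.058625·275 + 0.455250·500 + 0.036250·450 + 0.036625·75) / 0.392525 = 262.80625 / 0.392525 ≈ 669.53
  x_3 = (0.133875·275 + 0.068750·500 + 0.501250·450 + 0.100375·75) / 0.392525 = 304.28125 / 0.392525 ≈ 775.19
  x_4 = (0.374500·275 + 0.163000·500 + 0.332000·450 + 0.552000·75) / 0.392525 = 375.2875 / 0.392525 ≈ 956.09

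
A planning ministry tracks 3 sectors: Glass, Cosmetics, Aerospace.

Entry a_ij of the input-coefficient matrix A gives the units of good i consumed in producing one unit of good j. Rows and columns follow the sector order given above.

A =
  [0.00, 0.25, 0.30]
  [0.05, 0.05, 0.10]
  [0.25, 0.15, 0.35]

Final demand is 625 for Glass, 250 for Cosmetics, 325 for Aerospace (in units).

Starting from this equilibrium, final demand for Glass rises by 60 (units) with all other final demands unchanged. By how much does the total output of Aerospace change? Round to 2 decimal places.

I − A =
  [   1.00    -0.25    -0.30]
  [  -0.05     0.95    -0.10]
  [  -0.25    -0.15     0.65]
Cofactors of I−A, C_ij = (−1)^(i+j)·(minor ij) (rows/columns in the sector order above):
  C_11 = (0.95)(0.65) − (-0.10)(-0.15) = 0.6025
  C_12 = −[(-0.05)(0.65) − (-0.10)(-0.25)] = 0.0575
  C_13 = (-0.05)(-0.15) − (0.95)(-0.25) = 0.2450
  C_21 = −[(-0.25)(0.65) − (-0.30)(-0.15)] = 0.2075
  C_22 = (1.00)(0.65) − (-0.30)(-0.25) = 0.5750
  C_23 = −[(1.00)(-0.15) − (-0.25)(-0.25)] = 0.2125
  C_31 = (-0.25)(-0.10) − (-0.30)(0.95) = 0.3100
  C_32 = −[(1.00)(-0.10) − (-0.30)(-0.05)] = 0.1150
  C_33 = (1.00)(0.95) − (-0.25)(-0.05) = 0.9375
det(I−A) = Σ_j (I−A)_1j·C_1j = (1.00)(0.6025) + (-0.25)(0.0575) + (-0.30)(0.2450) = 0.514625
adj(I−A) = Cᵀ =
  [ 0.6025   0.2075   0.3100]
  [ 0.0575   0.5750   0.1150]
  [ 0.2450   0.2125   0.9375]
(I − A)⁻¹ = adj(I−A) / det(I−A) ≈
  [   1.1708     0.4032     0.6024]
  [   0.1117     1.1173     0.2235]
  [   0.4761     0.4129     1.8217]
Δx = (I − A)⁻¹ Δd with Δd having +60 in the Glass component and 0 elsewhere.
So Δx_A = L_AG · (+60), where L_AG = adj(I−A)_AG / det(I−A) = 0.2450 / 0.514625.
Δx_A = 0.2450 × (+60) / 0.514625 = 14.70 / 0.514625 ≈ 28.56.

Δx_A = 28.56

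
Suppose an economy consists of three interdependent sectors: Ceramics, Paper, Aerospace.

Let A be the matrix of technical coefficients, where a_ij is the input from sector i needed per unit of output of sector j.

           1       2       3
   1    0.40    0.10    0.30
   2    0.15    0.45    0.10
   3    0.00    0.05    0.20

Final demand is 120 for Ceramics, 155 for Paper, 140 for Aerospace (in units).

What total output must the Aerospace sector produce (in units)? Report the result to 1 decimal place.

x_3 = 201.2

I − A =
  [   0.60    -0.10    -0.30]
  [  -0.15     0.55    -0.10]
  [   0.00    -0.05     0.80]
Cofactors of I−A, C_ij = (−1)^(i+j)·(minor ij) (rows/columns in the sector order above):
  C_11 = (0.55)(0.80) − (-0.10)(-0.05) = 0.4350
  C_12 = −[(-0.15)(0.80) − (-0.10)(0.00)] = 0.1200
  C_13 = (-0.15)(-0.05) − (0.55)(0.00) = 0.0075
  C_21 = −[(-0.10)(0.80) − (-0.30)(-0.05)] = 0.0950
  C_22 = (0.60)(0.80) − (-0.30)(0.00) = 0.4800
  C_23 = −[(0.60)(-0.05) − (-0.10)(0.00)] = 0.0300
  C_31 = (-0.10)(-0.10) − (-0.30)(0.55) = 0.1750
  C_32 = −[(0.60)(-0.10) − (-0.30)(-0.15)] = 0.1050
  C_33 = (0.60)(0.55) − (-0.10)(-0.15) = 0.3150
det(I−A) = Σ_j (I−A)_1j·C_1j = (0.60)(0.4350) + (-0.10)(0.1200) + (-0.30)(0.0075) = 0.24675
adj(I−A) = Cᵀ =
  [ 0.4350   0.0950   0.1750]
  [ 0.1200   0.4800   0.1050]
  [ 0.0075   0.0300   0.3150]
(I − A)⁻¹ = adj(I−A) / det(I−A) ≈
  [   1.7629     0.3850     0.7092]
  [   0.4863     1.9453     0.4255]
  [   0.0304     0.1216     1.2766]
x = (I − A)⁻¹ d = adj(I−A)·d / det(I−A), with det(I−A) = 0.24675:
  x_1 = (0.4350·120 + 0.0950·155 + 0.1750·140) / 0.24675 = 91.425 / 0.24675 ≈ 370.5
  x_2 = (0.1200·120 + 0.4800·155 + 0.1050·140) / 0.24675 = 103.50 / 0.24675 ≈ 419.5
  x_3 = (0.0075·120 + 0.0300·155 + 0.3150·140) / 0.24675 = 49.65 / 0.24675 ≈ 201.2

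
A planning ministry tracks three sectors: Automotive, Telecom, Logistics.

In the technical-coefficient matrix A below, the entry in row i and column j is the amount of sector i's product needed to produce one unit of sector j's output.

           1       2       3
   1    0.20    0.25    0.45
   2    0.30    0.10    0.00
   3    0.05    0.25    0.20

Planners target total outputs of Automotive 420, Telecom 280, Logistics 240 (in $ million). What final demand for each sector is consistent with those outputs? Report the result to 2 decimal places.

I − A =
  [   0.80    -0.25    -0.45]
  [  -0.30     0.90     0.00]
  [  -0.05    -0.25     0.80]
d = (I − A) x:
  d_1 = (+0.80)·420 + (-0.25)·280 + (-0.45)·240 = 158.00
  d_2 = (-0.30)·420 + (+0.90)·280 + (+0.00)·240 = 126.00
  d_3 = (-0.05)·420 + (-0.25)·280 + (+0.80)·240 = 101.00

d_1 = 158.00, d_2 = 126.00, d_3 = 101.00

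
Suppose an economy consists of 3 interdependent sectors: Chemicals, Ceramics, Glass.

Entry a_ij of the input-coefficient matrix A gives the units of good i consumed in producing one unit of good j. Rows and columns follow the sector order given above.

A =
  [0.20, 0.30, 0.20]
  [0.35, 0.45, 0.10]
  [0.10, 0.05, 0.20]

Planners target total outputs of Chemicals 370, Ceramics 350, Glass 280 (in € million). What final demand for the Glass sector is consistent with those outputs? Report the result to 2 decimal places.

I − A =
  [   0.80    -0.30    -0.20]
  [  -0.35     0.55    -0.10]
  [  -0.10    -0.05     0.80]
d = (I − A) x:
  d_1 = (+0.80)·370 + (-0.30)·350 + (-0.20)·280 = 135.00
  d_2 = (-0.35)·370 + (+0.55)·350 + (-0.10)·280 = 35.00
  d_3 = (-0.10)·370 + (-0.05)·350 + (+0.80)·280 = 169.50

d_3 = 169.50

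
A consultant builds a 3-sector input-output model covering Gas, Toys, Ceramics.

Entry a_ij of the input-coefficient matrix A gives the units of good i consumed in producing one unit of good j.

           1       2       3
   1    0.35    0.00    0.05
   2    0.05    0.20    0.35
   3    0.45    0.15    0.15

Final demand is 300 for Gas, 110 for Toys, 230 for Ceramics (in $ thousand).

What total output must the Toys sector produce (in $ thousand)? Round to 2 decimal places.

I − A =
  [   0.65     0.00    -0.05]
  [  -0.05     0.80    -0.35]
  [  -0.45    -0.15     0.85]
Cofactors of I−A, C_ij = (−1)^(i+j)·(minor ij) (rows/columns in the sector order above):
  C_11 = (0.80)(0.85) − (-0.35)(-0.15) = 0.6275
  C_12 = −[(-0.05)(0.85) − (-0.35)(-0.45)] = 0.2000
  C_13 = (-0.05)(-0.15) − (0.80)(-0.45) = 0.3675
  C_21 = −[(0.00)(0.85) − (-0.05)(-0.15)] = 0.0075
  C_22 = (0.65)(0.85) − (-0.05)(-0.45) = 0.5300
  C_23 = −[(0.65)(-0.15) − (0.00)(-0.45)] = 0.0975
  C_31 = (0.00)(-0.35) − (-0.05)(0.80) = 0.0400
  C_32 = −[(0.65)(-0.35) − (-0.05)(-0.05)] = 0.2300
  C_33 = (0.65)(0.80) − (0.00)(-0.05) = 0.5200
det(I−A) = Σ_j (I−A)_1j·C_1j = (0.65)(0.6275) + (0.00)(0.2000) + (-0.05)(0.3675) = 0.3895
adj(I−A) = Cᵀ =
  [ 0.6275   0.0075   0.0400]
  [ 0.2000   0.5300   0.2300]
  [ 0.3675   0.0975   0.5200]
(I − A)⁻¹ = adj(I−A) / det(I−A) ≈
  [   1.6110     0.0193     0.1027]
  [   0.5135     1.3607     0.5905]
  [   0.9435     0.2503     1.3350]
x = (I − A)⁻¹ d = adj(I−A)·d / det(I−A), with det(I−A) = 0.3895:
  x_1 = (0.6275·300 + 0.0075·110 + 0.0400·230) / 0.3895 = 198.275 / 0.3895 ≈ 509.05
  x_2 = (0.2000·300 + 0.5300·110 + 0.2300·230) / 0.3895 = 171.20 / 0.3895 ≈ 439.54
  x_3 = (0.3675·300 + 0.0975·110 + 0.5200·230) / 0.3895 = 240.575 / 0.3895 ≈ 617.65

x_2 = 439.54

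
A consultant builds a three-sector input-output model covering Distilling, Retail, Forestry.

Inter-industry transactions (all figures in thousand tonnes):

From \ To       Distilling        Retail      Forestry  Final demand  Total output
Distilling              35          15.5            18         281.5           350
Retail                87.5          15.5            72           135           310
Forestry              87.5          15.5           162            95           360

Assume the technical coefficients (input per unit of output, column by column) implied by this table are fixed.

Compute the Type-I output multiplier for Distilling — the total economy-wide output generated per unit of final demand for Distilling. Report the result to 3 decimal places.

Technical coefficients a_ij = z_ij / X_j:
  a_11 = 35/350 = 0.10, a_21 = 87.5/350 = 0.25, a_31 = 87.5/350 = 0.25
  a_12 = 15.5/310 = 0.05, a_22 = 15.5/310 = 0.05, a_32 = 15.5/310 = 0.05
  a_13 = 18/360 = 0.05, a_23 = 72/360 = 0.20, a_33 = 162/360 = 0.45
I − A =
  [   0.90    -0.05    -0.05]
  [  -0.25     0.95    -0.20]
  [  -0.25    -0.05     0.55]
Cofactors of I−A, C_ij = (−1)^(i+j)·(minor ij) (rows/columns in the sector order above):
  C_11 = (0.95)(0.55) − (-0.20)(-0.05) = 0.5125
  C_12 = −[(-0.25)(0.55) − (-0.20)(-0.25)] = 0.1875
  C_13 = (-0.25)(-0.05) − (0.95)(-0.25) = 0.2500
  C_21 = −[(-0.05)(0.55) − (-0.05)(-0.05)] = 0.0300
  C_22 = (0.90)(0.55) − (-0.05)(-0.25) = 0.4825
  C_23 = −[(0.90)(-0.05) − (-0.05)(-0.25)] = 0.0575
  C_31 = (-0.05)(-0.20) − (-0.05)(0.95) = 0.0575
  C_32 = −[(0.90)(-0.20) − (-0.05)(-0.25)] = 0.1925
  C_33 = (0.90)(0.95) − (-0.05)(-0.25) = 0.8425
det(I−A) = Σ_j (I−A)_1j·C_1j = (0.90)(0.5125) + (-0.05)(0.1875) + (-0.05)(0.2500) = 0.439375
adj(I−A) = Cᵀ =
  [ 0.5125   0.0300   0.0575]
  [ 0.1875   0.4825   0.1925]
  [ 0.2500   0.0575   0.8425]
(I − A)⁻¹ = adj(I−A) / det(I−A) ≈
  [   1.1664     0.0683     0.1309]
  [   0.4267     1.0982     0.4381]
  [   0.5690     0.1309     1.9175]
The output multiplier for sector j is the column-j sum of the Leontief inverse (I − A)⁻¹ = adj(I−A) / det(I−A).
Column 1 of adj(I−A): (0.5125, 0.1875, 0.2500); det(I−A) = 0.439375.
m_1 = (0.5125 + 0.1875 + 0.2500) / 0.439375 = 0.95 / 0.439375 ≈ 2.162.

m_1 = 2.162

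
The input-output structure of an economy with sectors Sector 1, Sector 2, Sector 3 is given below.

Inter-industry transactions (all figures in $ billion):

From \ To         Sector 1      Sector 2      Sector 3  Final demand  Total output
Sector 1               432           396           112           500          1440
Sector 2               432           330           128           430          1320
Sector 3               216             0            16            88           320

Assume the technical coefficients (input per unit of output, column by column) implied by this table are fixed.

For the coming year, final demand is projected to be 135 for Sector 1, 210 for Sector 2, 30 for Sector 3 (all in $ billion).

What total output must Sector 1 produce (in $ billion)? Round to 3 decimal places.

x_1 = 470.706

Technical coefficients a_ij = z_ij / X_j:
  a_11 = 432/1440 = 0.30, a_21 = 432/1440 = 0.30, a_31 = 216/1440 = 0.15
  a_12 = 396/1320 = 0.30, a_22 = 330/1320 = 0.25, a_32 = 0/1320 = 0.00
  a_13 = 112/320 = 0.35, a_23 = 128/320 = 0.40, a_33 = 16/320 = 0.05
I − A =
  [   0.70    -0.30    -0.35]
  [  -0.30     0.75    -0.40]
  [  -0.15     0.00     0.95]
Cofactors of I−A, C_ij = (−1)^(i+j)·(minor ij) (rows/columns in the sector order above):
  C_11 = (0.75)(0.95) − (-0.40)(0.00) = 0.7125
  C_12 = −[(-0.30)(0.95) − (-0.40)(-0.15)] = 0.3450
  C_13 = (-0.30)(0.00) − (0.75)(-0.15) = 0.1125
  C_21 = −[(-0.30)(0.95) − (-0.35)(0.00)] = 0.2850
  C_22 = (0.70)(0.95) − (-0.35)(-0.15) = 0.6125
  C_23 = −[(0.70)(0.00) − (-0.30)(-0.15)] = 0.0450
  C_31 = (-0.30)(-0.40) − (-0.35)(0.75) = 0.3825
  C_32 = −[(0.70)(-0.40) − (-0.35)(-0.30)] = 0.3850
  C_33 = (0.70)(0.75) − (-0.30)(-0.30) = 0.4350
det(I−A) = Σ_j (I−A)_1j·C_1j = (0.70)(0.7125) + (-0.30)(0.3450) + (-0.35)(0.1125) = 0.355875
adj(I−A) = Cᵀ =
  [ 0.7125   0.2850   0.3825]
  [ 0.3450   0.6125   0.3850]
  [ 0.1125   0.0450   0.4350]
(I − A)⁻¹ = adj(I−A) / det(I−A) ≈
  [   2.0021     0.8008     1.0748]
  [   0.9694     1.7211     1.0818]
  [   0.3161     0.1264     1.2223]
x = (I − A)⁻¹ d = adj(I−A)·d / det(I−A), with det(I−A) = 0.355875:
  x_1 = (0.7125·135 + 0.2850·210 + 0.3825·30) / 0.355875 = 167.5125 / 0.355875 ≈ 470.706
  x_2 = (0.3450·135 + 0.6125·210 + 0.3850·30) / 0.355875 = 186.75 / 0.355875 ≈ 524.763
  x_3 = (0.1125·135 + 0.0450·210 + 0.4350·30) / 0.355875 = 37.6875 / 0.355875 ≈ 105.901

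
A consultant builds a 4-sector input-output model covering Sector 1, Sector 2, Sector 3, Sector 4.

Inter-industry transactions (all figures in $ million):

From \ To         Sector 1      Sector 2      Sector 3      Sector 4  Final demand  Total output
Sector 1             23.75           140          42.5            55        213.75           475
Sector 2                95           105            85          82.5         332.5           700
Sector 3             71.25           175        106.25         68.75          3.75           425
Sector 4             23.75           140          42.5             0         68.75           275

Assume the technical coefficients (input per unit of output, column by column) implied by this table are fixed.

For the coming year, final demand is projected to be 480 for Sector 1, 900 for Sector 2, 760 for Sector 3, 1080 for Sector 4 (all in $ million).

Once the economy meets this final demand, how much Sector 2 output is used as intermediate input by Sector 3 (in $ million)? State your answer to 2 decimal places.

Technical coefficients a_ij = z_ij / X_j:
  a_11 = 23.75/475 = 0.05, a_21 = 95/475 = 0.20, a_31 = 71.25/475 = 0.15, a_41 = 23.75/475 = 0.05
  a_12 = 140/700 = 0.20, a_22 = 105/700 = 0.15, a_32 = 175/700 = 0.25, a_42 = 140/700 = 0.20
  a_13 = 42.5/425 = 0.10, a_23 = 85/425 = 0.20, a_33 = 106.25/425 = 0.25, a_43 = 42.5/425 = 0.10
  a_14 = 55/275 = 0.20, a_24 = 82.5/275 = 0.30, a_34 = 68.75/275 = 0.25, a_44 = 0/275 = 0.00
I − A =
  [   0.95    -0.20    -0.10    -0.20]
  [  -0.20     0.85    -0.20    -0.30]
  [  -0.15    -0.25     0.75    -0.25]
  [  -0.05    -0.20    -0.10     1.00]
Compute the cofactors C_ij = (−1)^(i+j)·(3×3 minor ij) of I−A; the adjugate is their transpose:
adj(I−A) = Cᵀ =
  [ 0.503750   0.210000   0.150000   0.201250]
  [ 0.193250   0.662000   0.242000   0.297750]
  [ 0.192875   0.321000   0.691000   0.307625]
  [ 0.083125   0.175000   0.125000   0.504375]
det(I−A) = Σ_j (I−A)_1j·C_1j = (0.95)(0.503750) + (-0.20)(0.193250) + (-0.10)(0.192875) + (-0.20)(0.083125) = 0.4040
(I − A)⁻¹ = adj(I−A) / det(I−A) ≈
  [   1.2469     0.5198     0.3713     0.4981]
  [   0.4783     1.6386     0.5990     0.7370]
  [   0.4774     0.7946     1.7104     0.7614]
  [   0.2058     0.4332     0.3094     1.2485]
First solve x = (I − A)⁻¹ d = adj(I−A)·d / det(I−A); in particular x_3 = (0.192875·480 + 0.321000·900 + 0.691000·760 + 0.307625·1080) / 0.4040 = 1238.875 / 0.4040 ≈ 3066.5223.
Intermediate flow from 2 to 3: z_23 = a_23 · x_3 = 0.20 × 1238.875 / 0.4040 = 247.775 / 0.4040 ≈ 613.30.

z_23 = 613.30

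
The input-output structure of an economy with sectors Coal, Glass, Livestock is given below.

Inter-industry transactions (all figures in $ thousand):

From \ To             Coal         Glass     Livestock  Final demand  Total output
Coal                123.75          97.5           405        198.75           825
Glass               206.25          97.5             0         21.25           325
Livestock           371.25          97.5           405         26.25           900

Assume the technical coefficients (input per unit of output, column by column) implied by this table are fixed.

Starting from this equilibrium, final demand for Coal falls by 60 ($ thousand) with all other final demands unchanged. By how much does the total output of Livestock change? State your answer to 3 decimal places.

Technical coefficients a_ij = z_ij / X_j:
  a_11 = 123.75/825 = 0.15, a_21 = 206.25/825 = 0.25, a_31 = 371.25/825 = 0.45
  a_12 = 97.5/325 = 0.30, a_22 = 97.5/325 = 0.30, a_32 = 97.5/325 = 0.30
  a_13 = 405/900 = 0.45, a_23 = 0/900 = 0.00, a_33 = 405/900 = 0.45
I − A =
  [   0.85    -0.30    -0.45]
  [  -0.25     0.70     0.00]
  [  -0.45    -0.30     0.55]
Cofactors of I−A, C_ij = (−1)^(i+j)·(minor ij) (rows/columns in the sector order above):
  C_11 = (0.70)(0.55) − (0.00)(-0.30) = 0.3850
  C_12 = −[(-0.25)(0.55) − (0.00)(-0.45)] = 0.1375
  C_13 = (-0.25)(-0.30) − (0.70)(-0.45) = 0.3900
  C_21 = −[(-0.30)(0.55) − (-0.45)(-0.30)] = 0.3000
  C_22 = (0.85)(0.55) − (-0.45)(-0.45) = 0.2650
  C_23 = −[(0.85)(-0.30) − (-0.30)(-0.45)] = 0.3900
  C_31 = (-0.30)(0.00) − (-0.45)(0.70) = 0.3150
  C_32 = −[(0.85)(0.00) − (-0.45)(-0.25)] = 0.1125
  C_33 = (0.85)(0.70) − (-0.30)(-0.25) = 0.5200
det(I−A) = Σ_j (I−A)_1j·C_1j = (0.85)(0.3850) + (-0.30)(0.1375) + (-0.45)(0.3900) = 0.1105
adj(I−A) = Cᵀ =
  [ 0.3850   0.3000   0.3150]
  [ 0.1375   0.2650   0.1125]
  [ 0.3900   0.3900   0.5200]
(I − A)⁻¹ = adj(I−A) / det(I−A) ≈
  [   3.4842     2.7149     2.8507]
  [   1.2443     2.3982     1.0181]
  [   3.5294     3.5294     4.7059]
Δx = (I − A)⁻¹ Δd with Δd having -60 in the Coal component and 0 elsewhere.
So Δx_3 = L_31 · (-60), where L_31 = adj(I−A)_31 / det(I−A) = 0.3900 / 0.1105.
Δx_3 = 0.3900 × (-60) / 0.1105 = -23.40 / 0.1105 ≈ -211.765.

Δx_3 = -211.765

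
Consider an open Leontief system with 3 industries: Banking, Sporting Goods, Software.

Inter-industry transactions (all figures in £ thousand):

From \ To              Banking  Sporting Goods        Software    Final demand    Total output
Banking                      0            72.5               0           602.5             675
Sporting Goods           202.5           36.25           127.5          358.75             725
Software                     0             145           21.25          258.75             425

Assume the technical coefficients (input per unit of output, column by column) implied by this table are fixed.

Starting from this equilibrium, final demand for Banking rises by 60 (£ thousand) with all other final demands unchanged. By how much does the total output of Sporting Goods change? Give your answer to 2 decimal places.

Technical coefficients a_ij = z_ij / X_j:
  a_11 = 0/675 = 0.00, a_21 = 202.5/675 = 0.30, a_31 = 0/675 = 0.00
  a_12 = 72.5/725 = 0.10, a_22 = 36.25/725 = 0.05, a_32 = 145/725 = 0.20
  a_13 = 0/425 = 0.00, a_23 = 127.5/425 = 0.30, a_33 = 21.25/425 = 0.05
I − A =
  [   1.00    -0.10     0.00]
  [  -0.30     0.95    -0.30]
  [   0.00    -0.20     0.95]
Cofactors of I−A, C_ij = (−1)^(i+j)·(minor ij) (rows/columns in the sector order above):
  C_11 = (0.95)(0.95) − (-0.30)(-0.20) = 0.8425
  C_12 = −[(-0.30)(0.95) − (-0.30)(0.00)] = 0.2850
  C_13 = (-0.30)(-0.20) − (0.95)(0.00) = 0.0600
  C_21 = −[(-0.10)(0.95) − (0.00)(-0.20)] = 0.0950
  C_22 = (1.00)(0.95) − (0.00)(0.00) = 0.9500
  C_23 = −[(1.00)(-0.20) − (-0.10)(0.00)] = 0.2000
  C_31 = (-0.10)(-0.30) − (0.00)(0.95) = 0.0300
  C_32 = −[(1.00)(-0.30) − (0.00)(-0.30)] = 0.3000
  C_33 = (1.00)(0.95) − (-0.10)(-0.30) = 0.9200
det(I−A) = Σ_j (I−A)_1j·C_1j = (1.00)(0.8425) + (-0.10)(0.2850) + (0.00)(0.0600) = 0.8140
adj(I−A) = Cᵀ =
  [ 0.8425   0.0950   0.0300]
  [ 0.2850   0.9500   0.3000]
  [ 0.0600   0.2000   0.9200]
(I − A)⁻¹ = adj(I−A) / det(I−A) ≈
  [   1.0350     0.1167     0.0369]
  [   0.3501     1.1671     0.3686]
  [   0.0737     0.2457     1.1302]
Δx = (I − A)⁻¹ Δd with Δd having +60 in the Banking component and 0 elsewhere.
So Δx_2 = L_21 · (+60), where L_21 = adj(I−A)_21 / det(I−A) = 0.2850 / 0.8140.
Δx_2 = 0.2850 × (+60) / 0.8140 = 17.10 / 0.8140 ≈ 21.01.

Δx_2 = 21.01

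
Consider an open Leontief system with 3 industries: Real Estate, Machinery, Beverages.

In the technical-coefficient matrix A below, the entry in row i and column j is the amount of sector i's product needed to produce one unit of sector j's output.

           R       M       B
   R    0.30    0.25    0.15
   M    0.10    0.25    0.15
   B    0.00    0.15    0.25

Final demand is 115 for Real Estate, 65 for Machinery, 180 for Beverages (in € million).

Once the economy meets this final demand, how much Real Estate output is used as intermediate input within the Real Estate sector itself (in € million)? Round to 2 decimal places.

z_RR = 86.34

I − A =
  [   0.70    -0.25    -0.15]
  [  -0.10     0.75    -0.15]
  [   0.00    -0.15     0.75]
Cofactors of I−A, C_ij = (−1)^(i+j)·(minor ij) (rows/columns in the sector order above):
  C_11 = (0.75)(0.75) − (-0.15)(-0.15) = 0.5400
  C_12 = −[(-0.10)(0.75) − (-0.15)(0.00)] = 0.0750
  C_13 = (-0.10)(-0.15) − (0.75)(0.00) = 0.0150
  C_21 = −[(-0.25)(0.75) − (-0.15)(-0.15)] = 0.2100
  C_22 = (0.70)(0.75) − (-0.15)(0.00) = 0.5250
  C_23 = −[(0.70)(-0.15) − (-0.25)(0.00)] = 0.1050
  C_31 = (-0.25)(-0.15) − (-0.15)(0.75) = 0.1500
  C_32 = −[(0.70)(-0.15) − (-0.15)(-0.10)] = 0.1200
  C_33 = (0.70)(0.75) − (-0.25)(-0.10) = 0.5000
det(I−A) = Σ_j (I−A)_1j·C_1j = (0.70)(0.5400) + (-0.25)(0.0750) + (-0.15)(0.0150) = 0.3570
adj(I−A) = Cᵀ =
  [ 0.5400   0.2100   0.1500]
  [ 0.0750   0.5250   0.1200]
  [ 0.0150   0.1050   0.5000]
(I − A)⁻¹ = adj(I−A) / det(I−A) ≈
  [   1.5126     0.5882     0.4202]
  [   0.2101     1.4706     0.3361]
  [   0.0420     0.2941     1.4006]
First solve x = (I − A)⁻¹ d = adj(I−A)·d / det(I−A); in particular x_R = (0.5400·115 + 0.2100·65 + 0.1500·180) / 0.3570 = 102.75 / 0.3570 ≈ 287.8151.
Intermediate flow from R to R: z_RR = a_RR · x_R = 0.30 × 102.75 / 0.3570 = 30.825 / 0.3570 ≈ 86.34.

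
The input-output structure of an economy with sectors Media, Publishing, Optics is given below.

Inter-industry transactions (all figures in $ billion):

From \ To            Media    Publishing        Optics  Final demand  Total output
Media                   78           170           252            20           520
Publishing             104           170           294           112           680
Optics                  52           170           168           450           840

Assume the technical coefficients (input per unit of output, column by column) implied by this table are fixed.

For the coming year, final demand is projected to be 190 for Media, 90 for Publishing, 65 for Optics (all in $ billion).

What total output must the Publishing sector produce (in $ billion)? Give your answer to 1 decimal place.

Technical coefficients a_ij = z_ij / X_j:
  a_MM = 78/520 = 0.15, a_PM = 104/520 = 0.20, a_OM = 52/520 = 0.10
  a_MP = 170/680 = 0.25, a_PP = 170/680 = 0.25, a_OP = 170/680 = 0.25
  a_MO = 252/840 = 0.30, a_PO = 294/840 = 0.35, a_OO = 168/840 = 0.20
I − A =
  [   0.85    -0.25    -0.30]
  [  -0.20     0.75    -0.35]
  [  -0.10    -0.25     0.80]
Cofactors of I−A, C_ij = (−1)^(i+j)·(minor ij) (rows/columns in the sector order above):
  C_11 = (0.75)(0.80) − (-0.35)(-0.25) = 0.5125
  C_12 = −[(-0.20)(0.80) − (-0.35)(-0.10)] = 0.1950
  C_13 = (-0.20)(-0.25) − (0.75)(-0.10) = 0.1250
  C_21 = −[(-0.25)(0.80) − (-0.30)(-0.25)] = 0.2750
  C_22 = (0.85)(0.80) − (-0.30)(-0.10) = 0.6500
  C_23 = −[(0.85)(-0.25) − (-0.25)(-0.10)] = 0.2375
  C_31 = (-0.25)(-0.35) − (-0.30)(0.75) = 0.3125
  C_32 = −[(0.85)(-0.35) − (-0.30)(-0.20)] = 0.3575
  C_33 = (0.85)(0.75) − (-0.25)(-0.20) = 0.5875
det(I−A) = Σ_j (I−A)_1j·C_1j = (0.85)(0.5125) + (-0.25)(0.1950) + (-0.30)(0.1250) = 0.349375
adj(I−A) = Cᵀ =
  [ 0.5125   0.2750   0.3125]
  [ 0.1950   0.6500   0.3575]
  [ 0.1250   0.2375   0.5875]
(I − A)⁻¹ = adj(I−A) / det(I−A) ≈
  [   1.4669     0.7871     0.8945]
  [   0.5581     1.8605     1.0233]
  [   0.3578     0.6798     1.6816]
x = (I − A)⁻¹ d = adj(I−A)·d / det(I−A), with det(I−A) = 0.349375:
  x_M = (0.5125·190 + 0.2750·90 + 0.3125·65) / 0.349375 = 142.4375 / 0.349375 ≈ 407.7
  x_P = (0.1950·190 + 0.6500·90 + 0.3575·65) / 0.349375 = 118.7875 / 0.349375 = 340.0
  x_O = (0.1250·190 + 0.2375·90 + 0.5875·65) / 0.349375 = 83.3125 / 0.349375 ≈ 238.5

x_P = 340.0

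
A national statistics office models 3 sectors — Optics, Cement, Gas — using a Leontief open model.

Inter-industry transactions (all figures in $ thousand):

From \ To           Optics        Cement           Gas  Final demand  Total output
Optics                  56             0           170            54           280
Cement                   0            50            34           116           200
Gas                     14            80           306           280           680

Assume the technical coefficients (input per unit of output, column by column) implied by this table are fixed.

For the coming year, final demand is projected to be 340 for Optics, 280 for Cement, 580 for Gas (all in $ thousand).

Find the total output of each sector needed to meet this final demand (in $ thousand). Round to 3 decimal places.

x_1 = 886.992, x_2 = 471.892, x_3 = 1478.375

Technical coefficients a_ij = z_ij / X_j:
  a_11 = 56/280 = 0.20, a_21 = 0/280 = 0.00, a_31 = 14/280 = 0.05
  a_12 = 0/200 = 0.00, a_22 = 50/200 = 0.25, a_32 = 80/200 = 0.40
  a_13 = 170/680 = 0.25, a_23 = 34/680 = 0.05, a_33 = 306/680 = 0.45
I − A =
  [   0.80     0.00    -0.25]
  [   0.00     0.75    -0.05]
  [  -0.05    -0.40     0.55]
Cofactors of I−A, C_ij = (−1)^(i+j)·(minor ij) (rows/columns in the sector order above):
  C_11 = (0.75)(0.55) − (-0.05)(-0.40) = 0.3925
  C_12 = −[(0.00)(0.55) − (-0.05)(-0.05)] = 0.0025
  C_13 = (0.00)(-0.40) − (0.75)(-0.05) = 0.0375
  C_21 = −[(0.00)(0.55) − (-0.25)(-0.40)] = 0.1000
  C_22 = (0.80)(0.55) − (-0.25)(-0.05) = 0.4275
  C_23 = −[(0.80)(-0.40) − (0.00)(-0.05)] = 0.3200
  C_31 = (0.00)(-0.05) − (-0.25)(0.75) = 0.1875
  C_32 = −[(0.80)(-0.05) − (-0.25)(0.00)] = 0.0400
  C_33 = (0.80)(0.75) − (0.00)(0.00) = 0.6000
det(I−A) = Σ_j (I−A)_1j·C_1j = (0.80)(0.3925) + (0.00)(0.0025) + (-0.25)(0.0375) = 0.304625
adj(I−A) = Cᵀ =
  [ 0.3925   0.1000   0.1875]
  [ 0.0025   0.4275   0.0400]
  [ 0.0375   0.3200   0.6000]
(I − A)⁻¹ = adj(I−A) / det(I−A) ≈
  [   1.2885     0.3283     0.6155]
  [   0.0082     1.4034     0.1313]
  [   0.1231     1.0505     1.9696]
x = (I − A)⁻¹ d = adj(I−A)·d / det(I−A), with det(I−A) = 0.304625:
  x_1 = (0.3925·340 + 0.1000·280 + 0.1875·580) / 0.304625 = 270.20 / 0.304625 ≈ 886.992
  x_2 = (0.0025·340 + 0.4275·280 + 0.0400·580) / 0.304625 = 143.75 / 0.304625 ≈ 471.892
  x_3 = (0.0375·340 + 0.3200·280 + 0.6000·580) / 0.304625 = 450.35 / 0.304625 ≈ 1478.375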